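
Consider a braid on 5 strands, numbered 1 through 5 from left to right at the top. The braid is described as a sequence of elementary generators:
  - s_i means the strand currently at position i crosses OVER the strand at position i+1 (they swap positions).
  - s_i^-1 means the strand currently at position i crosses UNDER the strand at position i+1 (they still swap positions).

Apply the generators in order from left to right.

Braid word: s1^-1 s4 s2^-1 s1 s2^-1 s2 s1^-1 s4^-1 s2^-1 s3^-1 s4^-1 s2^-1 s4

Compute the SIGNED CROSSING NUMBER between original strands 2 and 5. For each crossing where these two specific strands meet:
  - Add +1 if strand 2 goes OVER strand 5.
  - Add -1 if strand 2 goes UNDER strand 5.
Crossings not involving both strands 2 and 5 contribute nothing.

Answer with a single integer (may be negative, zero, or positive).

Gen 1: crossing 1x2. Both 2&5? no. Sum: 0
Gen 2: crossing 4x5. Both 2&5? no. Sum: 0
Gen 3: crossing 1x3. Both 2&5? no. Sum: 0
Gen 4: crossing 2x3. Both 2&5? no. Sum: 0
Gen 5: crossing 2x1. Both 2&5? no. Sum: 0
Gen 6: crossing 1x2. Both 2&5? no. Sum: 0
Gen 7: crossing 3x2. Both 2&5? no. Sum: 0
Gen 8: crossing 5x4. Both 2&5? no. Sum: 0
Gen 9: crossing 3x1. Both 2&5? no. Sum: 0
Gen 10: crossing 3x4. Both 2&5? no. Sum: 0
Gen 11: crossing 3x5. Both 2&5? no. Sum: 0
Gen 12: crossing 1x4. Both 2&5? no. Sum: 0
Gen 13: crossing 5x3. Both 2&5? no. Sum: 0

Answer: 0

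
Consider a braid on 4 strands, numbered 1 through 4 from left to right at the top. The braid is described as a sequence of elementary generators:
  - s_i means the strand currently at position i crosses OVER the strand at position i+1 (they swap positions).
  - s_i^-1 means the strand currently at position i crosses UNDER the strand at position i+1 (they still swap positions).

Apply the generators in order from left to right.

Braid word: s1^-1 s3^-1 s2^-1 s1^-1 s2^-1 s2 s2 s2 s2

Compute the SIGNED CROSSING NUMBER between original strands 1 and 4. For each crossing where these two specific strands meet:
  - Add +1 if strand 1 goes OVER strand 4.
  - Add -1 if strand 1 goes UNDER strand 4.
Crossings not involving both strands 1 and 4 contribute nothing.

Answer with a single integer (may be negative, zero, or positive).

Gen 1: crossing 1x2. Both 1&4? no. Sum: 0
Gen 2: crossing 3x4. Both 1&4? no. Sum: 0
Gen 3: 1 under 4. Both 1&4? yes. Contrib: -1. Sum: -1
Gen 4: crossing 2x4. Both 1&4? no. Sum: -1
Gen 5: crossing 2x1. Both 1&4? no. Sum: -1
Gen 6: crossing 1x2. Both 1&4? no. Sum: -1
Gen 7: crossing 2x1. Both 1&4? no. Sum: -1
Gen 8: crossing 1x2. Both 1&4? no. Sum: -1
Gen 9: crossing 2x1. Both 1&4? no. Sum: -1

Answer: -1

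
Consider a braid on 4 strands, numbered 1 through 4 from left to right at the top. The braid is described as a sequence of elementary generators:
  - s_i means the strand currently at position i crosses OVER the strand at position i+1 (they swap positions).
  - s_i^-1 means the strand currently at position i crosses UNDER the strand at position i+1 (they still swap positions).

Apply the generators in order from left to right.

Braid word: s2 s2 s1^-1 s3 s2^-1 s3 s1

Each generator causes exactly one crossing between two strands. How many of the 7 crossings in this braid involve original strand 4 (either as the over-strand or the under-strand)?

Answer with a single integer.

Gen 1: crossing 2x3. Involves strand 4? no. Count so far: 0
Gen 2: crossing 3x2. Involves strand 4? no. Count so far: 0
Gen 3: crossing 1x2. Involves strand 4? no. Count so far: 0
Gen 4: crossing 3x4. Involves strand 4? yes. Count so far: 1
Gen 5: crossing 1x4. Involves strand 4? yes. Count so far: 2
Gen 6: crossing 1x3. Involves strand 4? no. Count so far: 2
Gen 7: crossing 2x4. Involves strand 4? yes. Count so far: 3

Answer: 3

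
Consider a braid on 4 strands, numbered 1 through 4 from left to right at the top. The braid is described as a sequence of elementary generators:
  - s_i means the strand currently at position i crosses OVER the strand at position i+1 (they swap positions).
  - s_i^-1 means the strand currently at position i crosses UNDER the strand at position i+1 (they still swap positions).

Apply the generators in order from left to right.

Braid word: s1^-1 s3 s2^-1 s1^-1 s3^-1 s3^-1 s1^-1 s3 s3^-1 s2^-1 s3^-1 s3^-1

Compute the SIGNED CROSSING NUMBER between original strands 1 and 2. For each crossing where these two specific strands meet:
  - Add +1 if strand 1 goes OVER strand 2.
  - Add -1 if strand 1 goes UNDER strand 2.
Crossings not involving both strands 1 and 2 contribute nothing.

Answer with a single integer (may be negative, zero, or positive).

Gen 1: 1 under 2. Both 1&2? yes. Contrib: -1. Sum: -1
Gen 2: crossing 3x4. Both 1&2? no. Sum: -1
Gen 3: crossing 1x4. Both 1&2? no. Sum: -1
Gen 4: crossing 2x4. Both 1&2? no. Sum: -1
Gen 5: crossing 1x3. Both 1&2? no. Sum: -1
Gen 6: crossing 3x1. Both 1&2? no. Sum: -1
Gen 7: crossing 4x2. Both 1&2? no. Sum: -1
Gen 8: crossing 1x3. Both 1&2? no. Sum: -1
Gen 9: crossing 3x1. Both 1&2? no. Sum: -1
Gen 10: crossing 4x1. Both 1&2? no. Sum: -1
Gen 11: crossing 4x3. Both 1&2? no. Sum: -1
Gen 12: crossing 3x4. Both 1&2? no. Sum: -1

Answer: -1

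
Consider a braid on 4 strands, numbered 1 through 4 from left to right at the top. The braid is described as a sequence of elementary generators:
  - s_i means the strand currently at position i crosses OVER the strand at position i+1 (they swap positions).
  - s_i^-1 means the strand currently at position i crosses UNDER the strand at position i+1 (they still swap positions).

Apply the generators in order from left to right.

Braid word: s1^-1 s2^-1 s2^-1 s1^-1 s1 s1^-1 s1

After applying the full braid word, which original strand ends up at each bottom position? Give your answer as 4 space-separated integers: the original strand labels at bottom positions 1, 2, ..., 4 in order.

Gen 1 (s1^-1): strand 1 crosses under strand 2. Perm now: [2 1 3 4]
Gen 2 (s2^-1): strand 1 crosses under strand 3. Perm now: [2 3 1 4]
Gen 3 (s2^-1): strand 3 crosses under strand 1. Perm now: [2 1 3 4]
Gen 4 (s1^-1): strand 2 crosses under strand 1. Perm now: [1 2 3 4]
Gen 5 (s1): strand 1 crosses over strand 2. Perm now: [2 1 3 4]
Gen 6 (s1^-1): strand 2 crosses under strand 1. Perm now: [1 2 3 4]
Gen 7 (s1): strand 1 crosses over strand 2. Perm now: [2 1 3 4]

Answer: 2 1 3 4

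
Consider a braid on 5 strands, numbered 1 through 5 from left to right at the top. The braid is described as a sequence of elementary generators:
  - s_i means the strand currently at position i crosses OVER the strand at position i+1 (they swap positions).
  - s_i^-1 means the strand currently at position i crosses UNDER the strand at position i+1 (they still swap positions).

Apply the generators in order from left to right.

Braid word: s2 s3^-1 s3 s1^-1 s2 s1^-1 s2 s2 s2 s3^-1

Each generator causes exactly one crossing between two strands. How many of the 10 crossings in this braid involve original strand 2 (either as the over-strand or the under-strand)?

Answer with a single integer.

Answer: 5

Derivation:
Gen 1: crossing 2x3. Involves strand 2? yes. Count so far: 1
Gen 2: crossing 2x4. Involves strand 2? yes. Count so far: 2
Gen 3: crossing 4x2. Involves strand 2? yes. Count so far: 3
Gen 4: crossing 1x3. Involves strand 2? no. Count so far: 3
Gen 5: crossing 1x2. Involves strand 2? yes. Count so far: 4
Gen 6: crossing 3x2. Involves strand 2? yes. Count so far: 5
Gen 7: crossing 3x1. Involves strand 2? no. Count so far: 5
Gen 8: crossing 1x3. Involves strand 2? no. Count so far: 5
Gen 9: crossing 3x1. Involves strand 2? no. Count so far: 5
Gen 10: crossing 3x4. Involves strand 2? no. Count so far: 5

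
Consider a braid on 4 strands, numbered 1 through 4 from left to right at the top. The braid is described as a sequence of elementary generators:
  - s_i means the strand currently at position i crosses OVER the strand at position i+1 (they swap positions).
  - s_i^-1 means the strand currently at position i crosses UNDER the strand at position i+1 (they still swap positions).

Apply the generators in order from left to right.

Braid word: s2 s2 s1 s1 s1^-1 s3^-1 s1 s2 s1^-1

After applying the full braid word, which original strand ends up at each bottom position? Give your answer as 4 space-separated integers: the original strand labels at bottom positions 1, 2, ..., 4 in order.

Gen 1 (s2): strand 2 crosses over strand 3. Perm now: [1 3 2 4]
Gen 2 (s2): strand 3 crosses over strand 2. Perm now: [1 2 3 4]
Gen 3 (s1): strand 1 crosses over strand 2. Perm now: [2 1 3 4]
Gen 4 (s1): strand 2 crosses over strand 1. Perm now: [1 2 3 4]
Gen 5 (s1^-1): strand 1 crosses under strand 2. Perm now: [2 1 3 4]
Gen 6 (s3^-1): strand 3 crosses under strand 4. Perm now: [2 1 4 3]
Gen 7 (s1): strand 2 crosses over strand 1. Perm now: [1 2 4 3]
Gen 8 (s2): strand 2 crosses over strand 4. Perm now: [1 4 2 3]
Gen 9 (s1^-1): strand 1 crosses under strand 4. Perm now: [4 1 2 3]

Answer: 4 1 2 3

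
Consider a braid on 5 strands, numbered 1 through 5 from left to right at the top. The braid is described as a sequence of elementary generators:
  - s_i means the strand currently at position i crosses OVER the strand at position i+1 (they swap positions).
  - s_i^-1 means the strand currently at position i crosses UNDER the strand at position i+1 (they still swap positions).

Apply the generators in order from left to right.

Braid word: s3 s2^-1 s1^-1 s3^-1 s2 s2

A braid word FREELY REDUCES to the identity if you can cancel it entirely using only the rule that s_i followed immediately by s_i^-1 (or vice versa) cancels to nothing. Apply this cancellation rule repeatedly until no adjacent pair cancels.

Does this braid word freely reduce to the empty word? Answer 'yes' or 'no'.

Gen 1 (s3): push. Stack: [s3]
Gen 2 (s2^-1): push. Stack: [s3 s2^-1]
Gen 3 (s1^-1): push. Stack: [s3 s2^-1 s1^-1]
Gen 4 (s3^-1): push. Stack: [s3 s2^-1 s1^-1 s3^-1]
Gen 5 (s2): push. Stack: [s3 s2^-1 s1^-1 s3^-1 s2]
Gen 6 (s2): push. Stack: [s3 s2^-1 s1^-1 s3^-1 s2 s2]
Reduced word: s3 s2^-1 s1^-1 s3^-1 s2 s2

Answer: no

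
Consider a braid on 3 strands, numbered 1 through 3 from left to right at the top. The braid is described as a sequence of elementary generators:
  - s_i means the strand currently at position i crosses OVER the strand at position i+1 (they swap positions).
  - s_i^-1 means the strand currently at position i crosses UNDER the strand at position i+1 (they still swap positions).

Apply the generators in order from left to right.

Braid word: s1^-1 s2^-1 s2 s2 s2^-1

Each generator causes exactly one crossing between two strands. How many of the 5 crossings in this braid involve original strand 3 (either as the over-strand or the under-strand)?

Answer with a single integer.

Answer: 4

Derivation:
Gen 1: crossing 1x2. Involves strand 3? no. Count so far: 0
Gen 2: crossing 1x3. Involves strand 3? yes. Count so far: 1
Gen 3: crossing 3x1. Involves strand 3? yes. Count so far: 2
Gen 4: crossing 1x3. Involves strand 3? yes. Count so far: 3
Gen 5: crossing 3x1. Involves strand 3? yes. Count so far: 4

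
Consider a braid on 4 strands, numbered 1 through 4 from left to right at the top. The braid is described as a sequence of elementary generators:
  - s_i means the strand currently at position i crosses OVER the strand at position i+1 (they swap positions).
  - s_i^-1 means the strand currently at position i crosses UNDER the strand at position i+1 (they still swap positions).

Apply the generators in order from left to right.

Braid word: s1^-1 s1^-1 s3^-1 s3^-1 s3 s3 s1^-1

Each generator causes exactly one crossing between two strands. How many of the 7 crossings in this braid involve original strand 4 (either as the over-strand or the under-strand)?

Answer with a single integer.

Answer: 4

Derivation:
Gen 1: crossing 1x2. Involves strand 4? no. Count so far: 0
Gen 2: crossing 2x1. Involves strand 4? no. Count so far: 0
Gen 3: crossing 3x4. Involves strand 4? yes. Count so far: 1
Gen 4: crossing 4x3. Involves strand 4? yes. Count so far: 2
Gen 5: crossing 3x4. Involves strand 4? yes. Count so far: 3
Gen 6: crossing 4x3. Involves strand 4? yes. Count so far: 4
Gen 7: crossing 1x2. Involves strand 4? no. Count so far: 4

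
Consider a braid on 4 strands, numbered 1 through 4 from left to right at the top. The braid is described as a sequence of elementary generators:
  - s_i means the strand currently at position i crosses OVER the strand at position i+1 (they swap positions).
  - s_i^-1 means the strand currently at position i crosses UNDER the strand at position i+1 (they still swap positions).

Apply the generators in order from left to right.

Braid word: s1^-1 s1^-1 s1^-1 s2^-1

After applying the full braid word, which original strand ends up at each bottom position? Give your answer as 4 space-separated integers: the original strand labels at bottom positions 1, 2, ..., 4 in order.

Gen 1 (s1^-1): strand 1 crosses under strand 2. Perm now: [2 1 3 4]
Gen 2 (s1^-1): strand 2 crosses under strand 1. Perm now: [1 2 3 4]
Gen 3 (s1^-1): strand 1 crosses under strand 2. Perm now: [2 1 3 4]
Gen 4 (s2^-1): strand 1 crosses under strand 3. Perm now: [2 3 1 4]

Answer: 2 3 1 4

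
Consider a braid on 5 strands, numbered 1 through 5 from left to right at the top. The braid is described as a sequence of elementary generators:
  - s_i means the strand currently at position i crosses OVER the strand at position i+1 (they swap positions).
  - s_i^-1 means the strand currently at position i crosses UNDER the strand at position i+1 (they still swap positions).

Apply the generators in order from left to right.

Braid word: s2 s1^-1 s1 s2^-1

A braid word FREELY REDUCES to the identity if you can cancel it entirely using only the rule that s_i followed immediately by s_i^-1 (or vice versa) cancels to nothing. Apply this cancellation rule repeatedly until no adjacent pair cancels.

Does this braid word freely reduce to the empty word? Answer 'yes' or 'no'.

Answer: yes

Derivation:
Gen 1 (s2): push. Stack: [s2]
Gen 2 (s1^-1): push. Stack: [s2 s1^-1]
Gen 3 (s1): cancels prior s1^-1. Stack: [s2]
Gen 4 (s2^-1): cancels prior s2. Stack: []
Reduced word: (empty)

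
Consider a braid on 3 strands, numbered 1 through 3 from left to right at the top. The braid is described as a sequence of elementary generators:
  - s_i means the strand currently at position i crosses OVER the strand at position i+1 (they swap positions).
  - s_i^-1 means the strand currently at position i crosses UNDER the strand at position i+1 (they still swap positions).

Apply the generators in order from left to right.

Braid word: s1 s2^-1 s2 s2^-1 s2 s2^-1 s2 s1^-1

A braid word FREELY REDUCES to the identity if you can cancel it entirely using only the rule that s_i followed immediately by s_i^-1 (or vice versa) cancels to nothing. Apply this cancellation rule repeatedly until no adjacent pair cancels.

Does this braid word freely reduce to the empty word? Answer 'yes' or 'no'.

Gen 1 (s1): push. Stack: [s1]
Gen 2 (s2^-1): push. Stack: [s1 s2^-1]
Gen 3 (s2): cancels prior s2^-1. Stack: [s1]
Gen 4 (s2^-1): push. Stack: [s1 s2^-1]
Gen 5 (s2): cancels prior s2^-1. Stack: [s1]
Gen 6 (s2^-1): push. Stack: [s1 s2^-1]
Gen 7 (s2): cancels prior s2^-1. Stack: [s1]
Gen 8 (s1^-1): cancels prior s1. Stack: []
Reduced word: (empty)

Answer: yes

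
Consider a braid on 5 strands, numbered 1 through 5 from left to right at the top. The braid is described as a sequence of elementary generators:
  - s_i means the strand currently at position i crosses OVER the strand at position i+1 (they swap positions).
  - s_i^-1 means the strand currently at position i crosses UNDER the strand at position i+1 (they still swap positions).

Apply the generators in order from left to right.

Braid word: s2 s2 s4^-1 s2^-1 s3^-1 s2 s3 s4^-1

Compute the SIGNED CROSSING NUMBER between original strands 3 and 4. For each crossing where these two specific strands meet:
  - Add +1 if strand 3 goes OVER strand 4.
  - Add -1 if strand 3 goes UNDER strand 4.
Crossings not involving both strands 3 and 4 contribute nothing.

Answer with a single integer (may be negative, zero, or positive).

Answer: -1

Derivation:
Gen 1: crossing 2x3. Both 3&4? no. Sum: 0
Gen 2: crossing 3x2. Both 3&4? no. Sum: 0
Gen 3: crossing 4x5. Both 3&4? no. Sum: 0
Gen 4: crossing 2x3. Both 3&4? no. Sum: 0
Gen 5: crossing 2x5. Both 3&4? no. Sum: 0
Gen 6: crossing 3x5. Both 3&4? no. Sum: 0
Gen 7: crossing 3x2. Both 3&4? no. Sum: 0
Gen 8: 3 under 4. Both 3&4? yes. Contrib: -1. Sum: -1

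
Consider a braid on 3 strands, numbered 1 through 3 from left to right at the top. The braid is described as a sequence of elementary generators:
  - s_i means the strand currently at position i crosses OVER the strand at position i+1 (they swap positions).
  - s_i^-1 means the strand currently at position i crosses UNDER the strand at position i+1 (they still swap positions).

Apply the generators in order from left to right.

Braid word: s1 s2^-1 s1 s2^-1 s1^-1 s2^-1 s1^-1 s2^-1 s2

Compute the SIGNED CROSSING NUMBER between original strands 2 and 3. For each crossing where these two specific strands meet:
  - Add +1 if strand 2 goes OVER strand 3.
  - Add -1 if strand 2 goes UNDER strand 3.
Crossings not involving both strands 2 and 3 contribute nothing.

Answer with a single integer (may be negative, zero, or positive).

Answer: 2

Derivation:
Gen 1: crossing 1x2. Both 2&3? no. Sum: 0
Gen 2: crossing 1x3. Both 2&3? no. Sum: 0
Gen 3: 2 over 3. Both 2&3? yes. Contrib: +1. Sum: 1
Gen 4: crossing 2x1. Both 2&3? no. Sum: 1
Gen 5: crossing 3x1. Both 2&3? no. Sum: 1
Gen 6: 3 under 2. Both 2&3? yes. Contrib: +1. Sum: 2
Gen 7: crossing 1x2. Both 2&3? no. Sum: 2
Gen 8: crossing 1x3. Both 2&3? no. Sum: 2
Gen 9: crossing 3x1. Both 2&3? no. Sum: 2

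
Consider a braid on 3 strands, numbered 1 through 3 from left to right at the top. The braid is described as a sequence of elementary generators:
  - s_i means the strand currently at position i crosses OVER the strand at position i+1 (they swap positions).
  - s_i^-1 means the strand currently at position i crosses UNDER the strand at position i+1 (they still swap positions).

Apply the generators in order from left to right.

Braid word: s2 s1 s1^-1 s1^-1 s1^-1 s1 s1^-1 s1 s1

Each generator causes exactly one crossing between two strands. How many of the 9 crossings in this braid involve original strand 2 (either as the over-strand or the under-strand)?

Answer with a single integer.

Gen 1: crossing 2x3. Involves strand 2? yes. Count so far: 1
Gen 2: crossing 1x3. Involves strand 2? no. Count so far: 1
Gen 3: crossing 3x1. Involves strand 2? no. Count so far: 1
Gen 4: crossing 1x3. Involves strand 2? no. Count so far: 1
Gen 5: crossing 3x1. Involves strand 2? no. Count so far: 1
Gen 6: crossing 1x3. Involves strand 2? no. Count so far: 1
Gen 7: crossing 3x1. Involves strand 2? no. Count so far: 1
Gen 8: crossing 1x3. Involves strand 2? no. Count so far: 1
Gen 9: crossing 3x1. Involves strand 2? no. Count so far: 1

Answer: 1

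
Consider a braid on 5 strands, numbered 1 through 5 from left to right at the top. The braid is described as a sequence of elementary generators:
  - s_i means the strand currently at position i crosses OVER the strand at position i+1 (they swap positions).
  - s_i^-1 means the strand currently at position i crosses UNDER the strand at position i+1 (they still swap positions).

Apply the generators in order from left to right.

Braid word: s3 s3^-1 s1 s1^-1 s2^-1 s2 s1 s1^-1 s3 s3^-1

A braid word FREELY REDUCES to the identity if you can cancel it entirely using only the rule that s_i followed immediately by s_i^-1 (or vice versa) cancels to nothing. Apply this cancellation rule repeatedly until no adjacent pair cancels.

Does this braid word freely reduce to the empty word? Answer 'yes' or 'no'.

Gen 1 (s3): push. Stack: [s3]
Gen 2 (s3^-1): cancels prior s3. Stack: []
Gen 3 (s1): push. Stack: [s1]
Gen 4 (s1^-1): cancels prior s1. Stack: []
Gen 5 (s2^-1): push. Stack: [s2^-1]
Gen 6 (s2): cancels prior s2^-1. Stack: []
Gen 7 (s1): push. Stack: [s1]
Gen 8 (s1^-1): cancels prior s1. Stack: []
Gen 9 (s3): push. Stack: [s3]
Gen 10 (s3^-1): cancels prior s3. Stack: []
Reduced word: (empty)

Answer: yes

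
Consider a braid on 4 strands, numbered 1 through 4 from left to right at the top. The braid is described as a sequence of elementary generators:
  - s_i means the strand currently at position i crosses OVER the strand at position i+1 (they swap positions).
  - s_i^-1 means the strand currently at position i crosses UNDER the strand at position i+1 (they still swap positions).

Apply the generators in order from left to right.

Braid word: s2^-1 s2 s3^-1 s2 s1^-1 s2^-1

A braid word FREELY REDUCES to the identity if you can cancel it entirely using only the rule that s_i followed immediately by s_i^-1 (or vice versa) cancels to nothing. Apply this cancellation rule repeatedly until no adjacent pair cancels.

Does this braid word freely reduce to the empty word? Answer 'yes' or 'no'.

Gen 1 (s2^-1): push. Stack: [s2^-1]
Gen 2 (s2): cancels prior s2^-1. Stack: []
Gen 3 (s3^-1): push. Stack: [s3^-1]
Gen 4 (s2): push. Stack: [s3^-1 s2]
Gen 5 (s1^-1): push. Stack: [s3^-1 s2 s1^-1]
Gen 6 (s2^-1): push. Stack: [s3^-1 s2 s1^-1 s2^-1]
Reduced word: s3^-1 s2 s1^-1 s2^-1

Answer: no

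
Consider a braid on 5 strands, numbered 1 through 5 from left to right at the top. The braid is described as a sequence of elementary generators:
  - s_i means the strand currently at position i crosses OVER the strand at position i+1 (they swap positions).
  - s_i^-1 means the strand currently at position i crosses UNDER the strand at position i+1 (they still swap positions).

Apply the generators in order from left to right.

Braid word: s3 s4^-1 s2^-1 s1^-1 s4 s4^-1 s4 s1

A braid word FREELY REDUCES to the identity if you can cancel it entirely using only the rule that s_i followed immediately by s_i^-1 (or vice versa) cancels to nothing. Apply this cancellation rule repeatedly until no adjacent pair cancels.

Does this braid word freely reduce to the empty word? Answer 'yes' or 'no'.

Answer: no

Derivation:
Gen 1 (s3): push. Stack: [s3]
Gen 2 (s4^-1): push. Stack: [s3 s4^-1]
Gen 3 (s2^-1): push. Stack: [s3 s4^-1 s2^-1]
Gen 4 (s1^-1): push. Stack: [s3 s4^-1 s2^-1 s1^-1]
Gen 5 (s4): push. Stack: [s3 s4^-1 s2^-1 s1^-1 s4]
Gen 6 (s4^-1): cancels prior s4. Stack: [s3 s4^-1 s2^-1 s1^-1]
Gen 7 (s4): push. Stack: [s3 s4^-1 s2^-1 s1^-1 s4]
Gen 8 (s1): push. Stack: [s3 s4^-1 s2^-1 s1^-1 s4 s1]
Reduced word: s3 s4^-1 s2^-1 s1^-1 s4 s1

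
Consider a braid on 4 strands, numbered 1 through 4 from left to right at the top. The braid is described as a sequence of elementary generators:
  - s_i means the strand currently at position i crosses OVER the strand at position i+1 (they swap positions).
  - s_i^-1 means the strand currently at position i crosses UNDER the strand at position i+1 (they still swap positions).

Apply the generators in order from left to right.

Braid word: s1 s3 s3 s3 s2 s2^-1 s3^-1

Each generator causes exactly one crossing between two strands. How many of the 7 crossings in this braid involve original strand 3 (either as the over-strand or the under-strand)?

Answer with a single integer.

Gen 1: crossing 1x2. Involves strand 3? no. Count so far: 0
Gen 2: crossing 3x4. Involves strand 3? yes. Count so far: 1
Gen 3: crossing 4x3. Involves strand 3? yes. Count so far: 2
Gen 4: crossing 3x4. Involves strand 3? yes. Count so far: 3
Gen 5: crossing 1x4. Involves strand 3? no. Count so far: 3
Gen 6: crossing 4x1. Involves strand 3? no. Count so far: 3
Gen 7: crossing 4x3. Involves strand 3? yes. Count so far: 4

Answer: 4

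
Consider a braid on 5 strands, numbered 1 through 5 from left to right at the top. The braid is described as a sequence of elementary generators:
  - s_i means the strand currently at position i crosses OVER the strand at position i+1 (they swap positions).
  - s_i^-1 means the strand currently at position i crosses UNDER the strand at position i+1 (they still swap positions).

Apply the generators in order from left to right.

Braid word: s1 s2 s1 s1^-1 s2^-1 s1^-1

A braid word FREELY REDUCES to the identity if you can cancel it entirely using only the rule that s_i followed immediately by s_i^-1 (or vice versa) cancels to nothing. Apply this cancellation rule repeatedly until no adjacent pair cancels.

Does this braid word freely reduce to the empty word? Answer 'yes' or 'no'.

Answer: yes

Derivation:
Gen 1 (s1): push. Stack: [s1]
Gen 2 (s2): push. Stack: [s1 s2]
Gen 3 (s1): push. Stack: [s1 s2 s1]
Gen 4 (s1^-1): cancels prior s1. Stack: [s1 s2]
Gen 5 (s2^-1): cancels prior s2. Stack: [s1]
Gen 6 (s1^-1): cancels prior s1. Stack: []
Reduced word: (empty)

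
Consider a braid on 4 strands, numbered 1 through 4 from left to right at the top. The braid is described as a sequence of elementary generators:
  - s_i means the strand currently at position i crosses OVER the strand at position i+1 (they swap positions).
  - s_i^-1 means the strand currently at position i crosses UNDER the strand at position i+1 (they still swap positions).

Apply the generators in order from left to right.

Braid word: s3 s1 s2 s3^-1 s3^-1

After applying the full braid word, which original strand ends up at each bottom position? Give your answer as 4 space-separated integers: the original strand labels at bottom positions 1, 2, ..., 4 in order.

Gen 1 (s3): strand 3 crosses over strand 4. Perm now: [1 2 4 3]
Gen 2 (s1): strand 1 crosses over strand 2. Perm now: [2 1 4 3]
Gen 3 (s2): strand 1 crosses over strand 4. Perm now: [2 4 1 3]
Gen 4 (s3^-1): strand 1 crosses under strand 3. Perm now: [2 4 3 1]
Gen 5 (s3^-1): strand 3 crosses under strand 1. Perm now: [2 4 1 3]

Answer: 2 4 1 3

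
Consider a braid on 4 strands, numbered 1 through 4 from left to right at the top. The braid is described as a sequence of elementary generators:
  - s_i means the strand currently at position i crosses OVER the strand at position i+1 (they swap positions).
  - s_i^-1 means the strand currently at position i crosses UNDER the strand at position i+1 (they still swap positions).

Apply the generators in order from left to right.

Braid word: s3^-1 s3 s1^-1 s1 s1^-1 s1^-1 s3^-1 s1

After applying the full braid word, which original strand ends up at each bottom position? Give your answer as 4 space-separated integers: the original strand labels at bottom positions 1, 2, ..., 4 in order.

Gen 1 (s3^-1): strand 3 crosses under strand 4. Perm now: [1 2 4 3]
Gen 2 (s3): strand 4 crosses over strand 3. Perm now: [1 2 3 4]
Gen 3 (s1^-1): strand 1 crosses under strand 2. Perm now: [2 1 3 4]
Gen 4 (s1): strand 2 crosses over strand 1. Perm now: [1 2 3 4]
Gen 5 (s1^-1): strand 1 crosses under strand 2. Perm now: [2 1 3 4]
Gen 6 (s1^-1): strand 2 crosses under strand 1. Perm now: [1 2 3 4]
Gen 7 (s3^-1): strand 3 crosses under strand 4. Perm now: [1 2 4 3]
Gen 8 (s1): strand 1 crosses over strand 2. Perm now: [2 1 4 3]

Answer: 2 1 4 3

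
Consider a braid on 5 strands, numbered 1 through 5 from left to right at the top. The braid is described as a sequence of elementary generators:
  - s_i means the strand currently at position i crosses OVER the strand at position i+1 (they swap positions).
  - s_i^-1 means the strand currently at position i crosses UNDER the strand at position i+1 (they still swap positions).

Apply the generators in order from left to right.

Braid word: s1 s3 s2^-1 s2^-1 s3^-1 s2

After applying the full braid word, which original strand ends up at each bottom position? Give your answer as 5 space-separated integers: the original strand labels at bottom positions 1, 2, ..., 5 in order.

Gen 1 (s1): strand 1 crosses over strand 2. Perm now: [2 1 3 4 5]
Gen 2 (s3): strand 3 crosses over strand 4. Perm now: [2 1 4 3 5]
Gen 3 (s2^-1): strand 1 crosses under strand 4. Perm now: [2 4 1 3 5]
Gen 4 (s2^-1): strand 4 crosses under strand 1. Perm now: [2 1 4 3 5]
Gen 5 (s3^-1): strand 4 crosses under strand 3. Perm now: [2 1 3 4 5]
Gen 6 (s2): strand 1 crosses over strand 3. Perm now: [2 3 1 4 5]

Answer: 2 3 1 4 5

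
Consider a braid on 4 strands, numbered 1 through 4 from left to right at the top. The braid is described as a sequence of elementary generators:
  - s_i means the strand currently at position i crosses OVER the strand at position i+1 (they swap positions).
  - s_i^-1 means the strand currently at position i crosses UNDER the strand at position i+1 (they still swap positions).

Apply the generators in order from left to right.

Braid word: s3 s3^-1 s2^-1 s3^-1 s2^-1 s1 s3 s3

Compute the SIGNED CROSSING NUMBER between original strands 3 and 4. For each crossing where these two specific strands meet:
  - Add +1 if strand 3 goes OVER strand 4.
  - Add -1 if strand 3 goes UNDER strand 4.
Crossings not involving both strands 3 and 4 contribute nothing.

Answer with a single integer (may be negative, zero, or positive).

Answer: 1

Derivation:
Gen 1: 3 over 4. Both 3&4? yes. Contrib: +1. Sum: 1
Gen 2: 4 under 3. Both 3&4? yes. Contrib: +1. Sum: 2
Gen 3: crossing 2x3. Both 3&4? no. Sum: 2
Gen 4: crossing 2x4. Both 3&4? no. Sum: 2
Gen 5: 3 under 4. Both 3&4? yes. Contrib: -1. Sum: 1
Gen 6: crossing 1x4. Both 3&4? no. Sum: 1
Gen 7: crossing 3x2. Both 3&4? no. Sum: 1
Gen 8: crossing 2x3. Both 3&4? no. Sum: 1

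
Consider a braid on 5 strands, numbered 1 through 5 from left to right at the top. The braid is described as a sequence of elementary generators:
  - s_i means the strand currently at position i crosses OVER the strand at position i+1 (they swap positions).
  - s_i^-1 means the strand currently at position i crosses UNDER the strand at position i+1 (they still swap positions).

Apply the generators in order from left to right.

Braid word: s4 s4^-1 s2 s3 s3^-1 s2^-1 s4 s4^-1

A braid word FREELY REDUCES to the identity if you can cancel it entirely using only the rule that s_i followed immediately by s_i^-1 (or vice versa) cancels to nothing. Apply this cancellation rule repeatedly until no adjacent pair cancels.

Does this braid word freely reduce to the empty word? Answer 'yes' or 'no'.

Gen 1 (s4): push. Stack: [s4]
Gen 2 (s4^-1): cancels prior s4. Stack: []
Gen 3 (s2): push. Stack: [s2]
Gen 4 (s3): push. Stack: [s2 s3]
Gen 5 (s3^-1): cancels prior s3. Stack: [s2]
Gen 6 (s2^-1): cancels prior s2. Stack: []
Gen 7 (s4): push. Stack: [s4]
Gen 8 (s4^-1): cancels prior s4. Stack: []
Reduced word: (empty)

Answer: yes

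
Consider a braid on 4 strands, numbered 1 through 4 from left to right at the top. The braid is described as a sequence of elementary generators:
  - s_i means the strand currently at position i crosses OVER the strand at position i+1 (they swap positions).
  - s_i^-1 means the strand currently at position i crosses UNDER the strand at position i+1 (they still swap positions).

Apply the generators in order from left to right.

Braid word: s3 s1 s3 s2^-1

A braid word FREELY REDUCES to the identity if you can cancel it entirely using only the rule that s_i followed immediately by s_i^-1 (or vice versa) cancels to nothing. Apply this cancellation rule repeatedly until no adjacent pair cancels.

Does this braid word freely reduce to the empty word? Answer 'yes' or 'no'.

Answer: no

Derivation:
Gen 1 (s3): push. Stack: [s3]
Gen 2 (s1): push. Stack: [s3 s1]
Gen 3 (s3): push. Stack: [s3 s1 s3]
Gen 4 (s2^-1): push. Stack: [s3 s1 s3 s2^-1]
Reduced word: s3 s1 s3 s2^-1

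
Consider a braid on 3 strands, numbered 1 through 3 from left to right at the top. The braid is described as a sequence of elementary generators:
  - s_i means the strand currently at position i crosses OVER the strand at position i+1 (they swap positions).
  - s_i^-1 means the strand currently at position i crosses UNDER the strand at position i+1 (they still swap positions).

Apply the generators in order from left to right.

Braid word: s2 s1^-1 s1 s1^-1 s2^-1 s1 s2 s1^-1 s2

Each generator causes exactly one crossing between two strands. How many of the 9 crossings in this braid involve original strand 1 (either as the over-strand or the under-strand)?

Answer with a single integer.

Answer: 6

Derivation:
Gen 1: crossing 2x3. Involves strand 1? no. Count so far: 0
Gen 2: crossing 1x3. Involves strand 1? yes. Count so far: 1
Gen 3: crossing 3x1. Involves strand 1? yes. Count so far: 2
Gen 4: crossing 1x3. Involves strand 1? yes. Count so far: 3
Gen 5: crossing 1x2. Involves strand 1? yes. Count so far: 4
Gen 6: crossing 3x2. Involves strand 1? no. Count so far: 4
Gen 7: crossing 3x1. Involves strand 1? yes. Count so far: 5
Gen 8: crossing 2x1. Involves strand 1? yes. Count so far: 6
Gen 9: crossing 2x3. Involves strand 1? no. Count so far: 6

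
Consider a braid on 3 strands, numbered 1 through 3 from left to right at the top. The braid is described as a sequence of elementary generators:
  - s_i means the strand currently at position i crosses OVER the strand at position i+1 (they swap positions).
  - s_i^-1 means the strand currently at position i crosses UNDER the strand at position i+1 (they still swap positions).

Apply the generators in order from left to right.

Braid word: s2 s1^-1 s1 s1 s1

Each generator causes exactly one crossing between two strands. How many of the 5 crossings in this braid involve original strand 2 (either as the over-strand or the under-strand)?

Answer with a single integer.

Gen 1: crossing 2x3. Involves strand 2? yes. Count so far: 1
Gen 2: crossing 1x3. Involves strand 2? no. Count so far: 1
Gen 3: crossing 3x1. Involves strand 2? no. Count so far: 1
Gen 4: crossing 1x3. Involves strand 2? no. Count so far: 1
Gen 5: crossing 3x1. Involves strand 2? no. Count so far: 1

Answer: 1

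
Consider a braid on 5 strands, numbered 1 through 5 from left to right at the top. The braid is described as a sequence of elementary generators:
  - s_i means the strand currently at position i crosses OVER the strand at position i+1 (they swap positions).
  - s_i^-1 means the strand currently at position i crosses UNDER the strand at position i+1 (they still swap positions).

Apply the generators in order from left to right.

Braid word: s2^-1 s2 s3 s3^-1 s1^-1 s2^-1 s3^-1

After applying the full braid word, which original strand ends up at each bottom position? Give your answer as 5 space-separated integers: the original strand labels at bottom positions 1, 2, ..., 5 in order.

Gen 1 (s2^-1): strand 2 crosses under strand 3. Perm now: [1 3 2 4 5]
Gen 2 (s2): strand 3 crosses over strand 2. Perm now: [1 2 3 4 5]
Gen 3 (s3): strand 3 crosses over strand 4. Perm now: [1 2 4 3 5]
Gen 4 (s3^-1): strand 4 crosses under strand 3. Perm now: [1 2 3 4 5]
Gen 5 (s1^-1): strand 1 crosses under strand 2. Perm now: [2 1 3 4 5]
Gen 6 (s2^-1): strand 1 crosses under strand 3. Perm now: [2 3 1 4 5]
Gen 7 (s3^-1): strand 1 crosses under strand 4. Perm now: [2 3 4 1 5]

Answer: 2 3 4 1 5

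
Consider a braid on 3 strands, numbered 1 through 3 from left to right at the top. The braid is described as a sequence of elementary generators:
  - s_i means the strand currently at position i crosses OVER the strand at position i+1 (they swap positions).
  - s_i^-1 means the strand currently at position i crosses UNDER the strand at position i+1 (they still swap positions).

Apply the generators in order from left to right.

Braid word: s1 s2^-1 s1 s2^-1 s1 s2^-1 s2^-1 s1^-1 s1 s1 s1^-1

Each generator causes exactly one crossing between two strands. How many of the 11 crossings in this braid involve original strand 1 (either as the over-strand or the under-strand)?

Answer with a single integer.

Answer: 8

Derivation:
Gen 1: crossing 1x2. Involves strand 1? yes. Count so far: 1
Gen 2: crossing 1x3. Involves strand 1? yes. Count so far: 2
Gen 3: crossing 2x3. Involves strand 1? no. Count so far: 2
Gen 4: crossing 2x1. Involves strand 1? yes. Count so far: 3
Gen 5: crossing 3x1. Involves strand 1? yes. Count so far: 4
Gen 6: crossing 3x2. Involves strand 1? no. Count so far: 4
Gen 7: crossing 2x3. Involves strand 1? no. Count so far: 4
Gen 8: crossing 1x3. Involves strand 1? yes. Count so far: 5
Gen 9: crossing 3x1. Involves strand 1? yes. Count so far: 6
Gen 10: crossing 1x3. Involves strand 1? yes. Count so far: 7
Gen 11: crossing 3x1. Involves strand 1? yes. Count so far: 8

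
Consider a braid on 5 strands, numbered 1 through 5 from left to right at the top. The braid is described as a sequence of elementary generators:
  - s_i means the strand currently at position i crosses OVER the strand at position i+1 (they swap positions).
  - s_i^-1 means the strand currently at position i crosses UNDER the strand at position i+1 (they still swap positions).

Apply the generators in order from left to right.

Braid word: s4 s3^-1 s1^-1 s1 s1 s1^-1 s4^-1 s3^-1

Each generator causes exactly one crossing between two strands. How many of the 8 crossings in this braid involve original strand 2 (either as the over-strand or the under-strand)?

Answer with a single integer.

Gen 1: crossing 4x5. Involves strand 2? no. Count so far: 0
Gen 2: crossing 3x5. Involves strand 2? no. Count so far: 0
Gen 3: crossing 1x2. Involves strand 2? yes. Count so far: 1
Gen 4: crossing 2x1. Involves strand 2? yes. Count so far: 2
Gen 5: crossing 1x2. Involves strand 2? yes. Count so far: 3
Gen 6: crossing 2x1. Involves strand 2? yes. Count so far: 4
Gen 7: crossing 3x4. Involves strand 2? no. Count so far: 4
Gen 8: crossing 5x4. Involves strand 2? no. Count so far: 4

Answer: 4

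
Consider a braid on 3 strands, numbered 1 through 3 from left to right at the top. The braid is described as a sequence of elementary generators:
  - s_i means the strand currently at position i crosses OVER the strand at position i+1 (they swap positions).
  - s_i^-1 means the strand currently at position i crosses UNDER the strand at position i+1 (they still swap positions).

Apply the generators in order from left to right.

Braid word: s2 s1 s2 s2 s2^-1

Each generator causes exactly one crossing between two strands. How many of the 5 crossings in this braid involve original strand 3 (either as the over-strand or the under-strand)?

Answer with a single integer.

Answer: 2

Derivation:
Gen 1: crossing 2x3. Involves strand 3? yes. Count so far: 1
Gen 2: crossing 1x3. Involves strand 3? yes. Count so far: 2
Gen 3: crossing 1x2. Involves strand 3? no. Count so far: 2
Gen 4: crossing 2x1. Involves strand 3? no. Count so far: 2
Gen 5: crossing 1x2. Involves strand 3? no. Count so far: 2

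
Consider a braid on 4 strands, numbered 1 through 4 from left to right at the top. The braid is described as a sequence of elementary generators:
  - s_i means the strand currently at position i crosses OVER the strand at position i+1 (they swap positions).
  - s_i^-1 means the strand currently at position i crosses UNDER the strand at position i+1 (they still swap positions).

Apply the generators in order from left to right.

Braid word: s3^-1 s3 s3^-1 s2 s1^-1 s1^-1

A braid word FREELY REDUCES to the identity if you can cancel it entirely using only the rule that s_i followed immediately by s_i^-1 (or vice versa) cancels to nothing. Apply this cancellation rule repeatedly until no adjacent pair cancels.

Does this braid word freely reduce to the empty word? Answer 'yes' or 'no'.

Answer: no

Derivation:
Gen 1 (s3^-1): push. Stack: [s3^-1]
Gen 2 (s3): cancels prior s3^-1. Stack: []
Gen 3 (s3^-1): push. Stack: [s3^-1]
Gen 4 (s2): push. Stack: [s3^-1 s2]
Gen 5 (s1^-1): push. Stack: [s3^-1 s2 s1^-1]
Gen 6 (s1^-1): push. Stack: [s3^-1 s2 s1^-1 s1^-1]
Reduced word: s3^-1 s2 s1^-1 s1^-1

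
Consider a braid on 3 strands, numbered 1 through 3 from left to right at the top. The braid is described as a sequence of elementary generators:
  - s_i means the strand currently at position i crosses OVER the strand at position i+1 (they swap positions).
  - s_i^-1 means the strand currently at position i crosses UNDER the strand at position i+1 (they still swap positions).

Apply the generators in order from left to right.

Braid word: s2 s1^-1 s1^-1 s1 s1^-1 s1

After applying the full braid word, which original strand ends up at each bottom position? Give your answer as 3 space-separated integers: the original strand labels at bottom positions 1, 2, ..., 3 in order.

Gen 1 (s2): strand 2 crosses over strand 3. Perm now: [1 3 2]
Gen 2 (s1^-1): strand 1 crosses under strand 3. Perm now: [3 1 2]
Gen 3 (s1^-1): strand 3 crosses under strand 1. Perm now: [1 3 2]
Gen 4 (s1): strand 1 crosses over strand 3. Perm now: [3 1 2]
Gen 5 (s1^-1): strand 3 crosses under strand 1. Perm now: [1 3 2]
Gen 6 (s1): strand 1 crosses over strand 3. Perm now: [3 1 2]

Answer: 3 1 2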